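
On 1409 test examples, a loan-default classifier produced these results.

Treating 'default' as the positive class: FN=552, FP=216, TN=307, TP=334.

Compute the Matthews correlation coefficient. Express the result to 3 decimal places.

-0.036

MCC = (TP·TN − FP·FN) / √((TP+FP)(TP+FN)(TN+FP)(TN+FN))
Numerator = 334·307 − 216·552 = -16694
Denominator = √(550·886·523·859) = √218922936100 = 467892.0133
MCC = -16694 / 467892.0133 = -0.036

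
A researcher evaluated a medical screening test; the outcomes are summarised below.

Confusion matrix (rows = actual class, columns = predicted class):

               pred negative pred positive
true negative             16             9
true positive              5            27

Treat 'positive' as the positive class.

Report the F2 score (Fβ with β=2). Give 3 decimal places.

Fβ = (1+β²)·TP / ((1+β²)·TP + β²·FN + FP), with β²=4
= 5·27 / (5·27 + 4·5 + 9) = 0.823

0.823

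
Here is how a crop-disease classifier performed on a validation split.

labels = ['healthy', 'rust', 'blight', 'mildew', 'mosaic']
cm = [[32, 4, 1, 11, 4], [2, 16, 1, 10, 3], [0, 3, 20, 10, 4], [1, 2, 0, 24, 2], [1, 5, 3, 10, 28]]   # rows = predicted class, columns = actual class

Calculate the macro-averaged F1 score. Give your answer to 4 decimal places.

Per-class F1 score (2·TP/(2·TP+FP+FN)):
  healthy: TP=32, FP=4+1+11+4=20, FN=2+0+1+1=4 → 64/88 = 0.72727
  rust: TP=16, FP=2+1+10+3=16, FN=4+3+2+5=14 → 32/62 = 0.51613
  blight: TP=20, FP=0+3+10+4=17, FN=1+1+0+3=5 → 40/62 = 0.64516
  mildew: TP=24, FP=1+2+0+2=5, FN=11+10+10+10=41 → 48/94 = 0.51064
  mosaic: TP=28, FP=1+5+3+10=19, FN=4+3+4+2=13 → 56/88 = 0.63636
Macro-F1 score = mean = (0.72727 + 0.51613 + 0.64516 + 0.51064 + 0.63636) / 5 = 0.6071

0.6071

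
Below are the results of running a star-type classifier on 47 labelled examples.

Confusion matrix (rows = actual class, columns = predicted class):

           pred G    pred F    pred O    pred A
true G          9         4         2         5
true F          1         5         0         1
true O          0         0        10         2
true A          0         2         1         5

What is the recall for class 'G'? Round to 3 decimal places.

One-vs-rest for 'G': TP = diagonal; FP = other classes predicted 'G'; FN = 'G' predicted as other.
recall = TP/(TP+FN).
G: TP=9, FN=4+2+5=11 → 9/20 = 0.4500

0.450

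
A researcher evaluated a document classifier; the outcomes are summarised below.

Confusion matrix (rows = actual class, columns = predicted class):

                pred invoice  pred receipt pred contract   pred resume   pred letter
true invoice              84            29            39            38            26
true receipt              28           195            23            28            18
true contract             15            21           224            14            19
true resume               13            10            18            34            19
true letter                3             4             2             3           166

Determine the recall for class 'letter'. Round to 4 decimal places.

0.9326

Treat 'letter' as positive and all other classes as negative.
recall = TP/(TP+FN).
letter: TP=166, FN=3+4+2+3=12 → 166/178 = 0.93258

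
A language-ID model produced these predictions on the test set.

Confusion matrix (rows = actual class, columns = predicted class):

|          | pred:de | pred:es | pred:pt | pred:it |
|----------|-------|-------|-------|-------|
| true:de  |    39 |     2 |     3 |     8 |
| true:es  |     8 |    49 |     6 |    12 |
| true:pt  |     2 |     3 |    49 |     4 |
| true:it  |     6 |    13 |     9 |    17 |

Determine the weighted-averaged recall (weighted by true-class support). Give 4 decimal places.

Per-class recall (TP/(TP+FN)):
  de: TP=39, FN=2+3+8=13 → 39/52 = 0.75000
  es: TP=49, FN=8+6+12=26 → 49/75 = 0.65333
  pt: TP=49, FN=2+3+4=9 → 49/58 = 0.84483
  it: TP=17, FN=6+13+9=28 → 17/45 = 0.37778
Weighted-recall = Σ (supportᵢ/N)·recallᵢ with N=230: (52/230)·0.75000 + (75/230)·0.65333 + (58/230)·0.84483 + (45/230)·0.37778 = 0.6696

0.6696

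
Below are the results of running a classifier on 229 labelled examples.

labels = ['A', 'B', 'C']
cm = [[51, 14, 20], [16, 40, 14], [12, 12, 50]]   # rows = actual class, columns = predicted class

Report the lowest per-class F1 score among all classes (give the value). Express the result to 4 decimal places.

Per-class F1 score (2·TP/(2·TP+FP+FN)):
  A: TP=51, FP=16+12=28, FN=14+20=34 → 102/164 = 0.62195
  B: TP=40, FP=14+12=26, FN=16+14=30 → 80/136 = 0.58824
  C: TP=50, FP=20+14=34, FN=12+12=24 → 100/158 = 0.63291
Lowest is class 'B' with F1 score = 0.5882.

0.5882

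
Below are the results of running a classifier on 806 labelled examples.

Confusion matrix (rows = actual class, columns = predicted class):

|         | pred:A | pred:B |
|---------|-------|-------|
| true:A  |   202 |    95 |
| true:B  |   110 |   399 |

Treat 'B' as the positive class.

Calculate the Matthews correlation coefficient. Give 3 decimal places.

0.460

MCC = (TP·TN − FP·FN) / √((TP+FP)(TP+FN)(TN+FP)(TN+FN))
Numerator = 399·202 − 95·110 = 70148
Denominator = √(494·509·297·312) = √23299992144 = 152643.3495
MCC = 70148 / 152643.3495 = 0.460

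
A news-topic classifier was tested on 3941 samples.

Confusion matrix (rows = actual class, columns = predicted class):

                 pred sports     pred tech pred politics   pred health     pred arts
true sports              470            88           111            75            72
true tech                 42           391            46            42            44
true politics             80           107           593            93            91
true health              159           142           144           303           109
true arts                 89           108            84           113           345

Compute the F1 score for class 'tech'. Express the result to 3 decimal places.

Treat 'tech' as positive and all other classes as negative.
F1 score = 2·TP/(2·TP+FP+FN).
tech: TP=391, FP=88+107+142+108=445, FN=42+46+42+44=174 → 782/1401 = 0.5582

0.558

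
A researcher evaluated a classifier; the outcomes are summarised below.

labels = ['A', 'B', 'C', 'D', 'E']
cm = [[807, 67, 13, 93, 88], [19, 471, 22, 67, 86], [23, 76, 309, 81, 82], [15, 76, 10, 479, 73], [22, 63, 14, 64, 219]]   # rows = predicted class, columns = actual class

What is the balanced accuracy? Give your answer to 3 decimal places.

0.677

Balanced accuracy = mean of per-class recall.
  A: recall = 807/886 = 0.9108
  B: recall = 471/753 = 0.6255
  C: recall = 309/368 = 0.8397
  D: recall = 479/784 = 0.6110
  E: recall = 219/548 = 0.3996
Mean = (0.9108 + 0.6255 + 0.8397 + 0.6110 + 0.3996) / 5 = 0.677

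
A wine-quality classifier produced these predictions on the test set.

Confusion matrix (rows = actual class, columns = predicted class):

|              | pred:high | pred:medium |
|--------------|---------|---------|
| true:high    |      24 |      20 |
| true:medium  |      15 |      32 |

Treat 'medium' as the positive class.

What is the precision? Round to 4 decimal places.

Precision = TP/(TP+FP) = 32/(32+20) = 32/52 = 0.6154

0.6154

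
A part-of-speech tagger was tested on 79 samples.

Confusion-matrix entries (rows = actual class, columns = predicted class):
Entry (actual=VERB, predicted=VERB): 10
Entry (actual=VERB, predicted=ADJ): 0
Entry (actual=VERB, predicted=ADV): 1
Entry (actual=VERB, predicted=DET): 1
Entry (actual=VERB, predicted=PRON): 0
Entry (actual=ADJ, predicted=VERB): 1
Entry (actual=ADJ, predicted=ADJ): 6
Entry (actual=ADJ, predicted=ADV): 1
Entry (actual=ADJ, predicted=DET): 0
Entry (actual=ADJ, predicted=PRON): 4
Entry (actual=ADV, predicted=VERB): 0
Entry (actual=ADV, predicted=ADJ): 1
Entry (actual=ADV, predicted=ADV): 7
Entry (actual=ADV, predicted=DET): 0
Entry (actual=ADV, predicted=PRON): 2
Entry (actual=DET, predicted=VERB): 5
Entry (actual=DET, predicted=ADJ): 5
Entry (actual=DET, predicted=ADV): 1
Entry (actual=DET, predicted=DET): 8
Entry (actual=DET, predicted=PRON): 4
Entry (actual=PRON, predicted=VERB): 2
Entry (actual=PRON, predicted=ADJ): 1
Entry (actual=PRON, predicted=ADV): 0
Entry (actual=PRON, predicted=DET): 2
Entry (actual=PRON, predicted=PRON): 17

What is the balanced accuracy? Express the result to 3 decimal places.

0.631

Balanced accuracy = mean of per-class recall.
  VERB: recall = 10/12 = 0.8333
  ADJ: recall = 6/12 = 0.5000
  ADV: recall = 7/10 = 0.7000
  DET: recall = 8/23 = 0.3478
  PRON: recall = 17/22 = 0.7727
Mean = (0.8333 + 0.5000 + 0.7000 + 0.3478 + 0.7727) / 5 = 0.631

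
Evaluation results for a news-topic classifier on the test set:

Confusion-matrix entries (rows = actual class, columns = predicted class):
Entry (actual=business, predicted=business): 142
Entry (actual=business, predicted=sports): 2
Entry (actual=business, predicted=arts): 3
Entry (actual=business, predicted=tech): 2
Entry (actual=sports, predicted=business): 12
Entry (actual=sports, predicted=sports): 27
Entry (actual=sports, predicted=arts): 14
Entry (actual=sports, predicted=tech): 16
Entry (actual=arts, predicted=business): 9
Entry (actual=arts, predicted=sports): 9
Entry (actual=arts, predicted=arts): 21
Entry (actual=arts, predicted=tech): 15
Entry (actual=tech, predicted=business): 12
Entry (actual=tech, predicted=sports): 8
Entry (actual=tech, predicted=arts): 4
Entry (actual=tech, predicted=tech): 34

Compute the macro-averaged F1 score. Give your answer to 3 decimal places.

0.582

Per-class F1 score (2·TP/(2·TP+FP+FN)):
  business: TP=142, FP=12+9+12=33, FN=2+3+2=7 → 284/324 = 0.8765
  sports: TP=27, FP=2+9+8=19, FN=12+14+16=42 → 54/115 = 0.4696
  arts: TP=21, FP=3+14+4=21, FN=9+9+15=33 → 42/96 = 0.4375
  tech: TP=34, FP=2+16+15=33, FN=12+8+4=24 → 68/125 = 0.5440
Macro-F1 score = mean = (0.8765 + 0.4696 + 0.4375 + 0.5440) / 4 = 0.582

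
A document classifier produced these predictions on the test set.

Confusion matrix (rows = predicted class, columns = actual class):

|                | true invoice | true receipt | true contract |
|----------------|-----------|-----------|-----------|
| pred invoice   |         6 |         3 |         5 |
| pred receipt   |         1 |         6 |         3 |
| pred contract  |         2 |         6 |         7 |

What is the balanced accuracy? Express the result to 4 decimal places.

0.5111

Balanced accuracy = mean of per-class recall.
  invoice: recall = 6/9 = 0.66667
  receipt: recall = 6/15 = 0.40000
  contract: recall = 7/15 = 0.46667
Mean = (0.66667 + 0.40000 + 0.46667) / 3 = 0.5111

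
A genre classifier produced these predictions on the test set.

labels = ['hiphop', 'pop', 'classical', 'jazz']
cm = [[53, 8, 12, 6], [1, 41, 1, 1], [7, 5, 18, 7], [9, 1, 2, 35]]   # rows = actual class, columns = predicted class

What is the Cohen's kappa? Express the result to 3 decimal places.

0.604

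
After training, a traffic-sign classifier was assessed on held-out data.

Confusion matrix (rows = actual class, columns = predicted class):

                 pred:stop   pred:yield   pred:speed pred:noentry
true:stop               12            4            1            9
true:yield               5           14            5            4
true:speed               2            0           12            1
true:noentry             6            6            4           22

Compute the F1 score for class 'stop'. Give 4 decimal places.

Treat 'stop' as positive and all other classes as negative.
F1 score = 2·TP/(2·TP+FP+FN).
stop: TP=12, FP=5+2+6=13, FN=4+1+9=14 → 24/51 = 0.47059

0.4706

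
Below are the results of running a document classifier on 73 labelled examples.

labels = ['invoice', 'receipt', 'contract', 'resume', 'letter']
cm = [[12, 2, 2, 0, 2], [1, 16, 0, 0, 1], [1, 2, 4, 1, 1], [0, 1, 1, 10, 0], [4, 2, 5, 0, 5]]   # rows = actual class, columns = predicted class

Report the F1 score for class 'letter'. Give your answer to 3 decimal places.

0.400

Treat 'letter' as positive and all other classes as negative.
F1 score = 2·TP/(2·TP+FP+FN).
letter: TP=5, FP=2+1+1+0=4, FN=4+2+5+0=11 → 10/25 = 0.4000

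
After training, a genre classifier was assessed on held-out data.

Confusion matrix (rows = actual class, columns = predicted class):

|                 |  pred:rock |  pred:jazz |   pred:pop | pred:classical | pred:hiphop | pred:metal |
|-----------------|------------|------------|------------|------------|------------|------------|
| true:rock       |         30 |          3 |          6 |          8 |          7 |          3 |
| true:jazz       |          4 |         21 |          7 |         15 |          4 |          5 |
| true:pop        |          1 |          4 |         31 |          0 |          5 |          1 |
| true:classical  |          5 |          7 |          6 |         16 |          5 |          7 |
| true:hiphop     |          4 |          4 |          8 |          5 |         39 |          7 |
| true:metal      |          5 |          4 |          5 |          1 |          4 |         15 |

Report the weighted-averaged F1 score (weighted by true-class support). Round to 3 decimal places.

Per-class F1 score (2·TP/(2·TP+FP+FN)):
  rock: TP=30, FP=4+1+5+4+5=19, FN=3+6+8+7+3=27 → 60/106 = 0.5660
  jazz: TP=21, FP=3+4+7+4+4=22, FN=4+7+15+4+5=35 → 42/99 = 0.4242
  pop: TP=31, FP=6+7+6+8+5=32, FN=1+4+0+5+1=11 → 62/105 = 0.5905
  classical: TP=16, FP=8+15+0+5+1=29, FN=5+7+6+5+7=30 → 32/91 = 0.3516
  hiphop: TP=39, FP=7+4+5+5+4=25, FN=4+4+8+5+7=28 → 78/131 = 0.5954
  metal: TP=15, FP=3+5+1+7+7=23, FN=5+4+5+1+4=19 → 30/72 = 0.4167
Weighted-F1 score = Σ (supportᵢ/N)·F1 scoreᵢ with N=302: (57/302)·0.5660 + (56/302)·0.4242 + (42/302)·0.5905 + (46/302)·0.3516 + (67/302)·0.5954 + (34/302)·0.4167 = 0.500

0.500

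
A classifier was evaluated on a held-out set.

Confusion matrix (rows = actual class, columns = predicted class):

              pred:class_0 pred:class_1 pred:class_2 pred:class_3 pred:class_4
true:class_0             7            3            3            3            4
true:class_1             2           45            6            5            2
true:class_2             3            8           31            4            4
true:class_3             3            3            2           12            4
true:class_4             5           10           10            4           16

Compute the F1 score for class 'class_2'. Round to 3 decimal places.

0.608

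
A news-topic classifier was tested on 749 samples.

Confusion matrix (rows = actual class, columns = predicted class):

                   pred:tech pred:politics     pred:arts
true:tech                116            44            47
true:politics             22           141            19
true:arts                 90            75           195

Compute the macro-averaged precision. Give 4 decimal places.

Per-class precision (TP/(TP+FP)):
  tech: TP=116, FP=22+90=112 → 116/228 = 0.50877
  politics: TP=141, FP=44+75=119 → 141/260 = 0.54231
  arts: TP=195, FP=47+19=66 → 195/261 = 0.74713
Macro-precision = mean = (0.50877 + 0.54231 + 0.74713) / 3 = 0.5994

0.5994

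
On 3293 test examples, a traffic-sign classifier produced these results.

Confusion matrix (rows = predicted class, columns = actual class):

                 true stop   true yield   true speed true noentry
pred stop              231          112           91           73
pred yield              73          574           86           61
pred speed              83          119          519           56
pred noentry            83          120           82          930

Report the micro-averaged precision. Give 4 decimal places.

Micro-averaging pools counts across classes: ΣTP=2254, ΣFP=1039, ΣFN=1039.
Micro-precision = TP/(TP+FP) on pooled counts = 0.6845 (equals overall accuracy in single-label multiclass).

0.6845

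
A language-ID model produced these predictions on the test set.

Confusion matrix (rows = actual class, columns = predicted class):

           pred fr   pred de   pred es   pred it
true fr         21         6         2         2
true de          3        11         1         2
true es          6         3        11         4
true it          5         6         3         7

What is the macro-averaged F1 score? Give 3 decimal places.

Per-class F1 score (2·TP/(2·TP+FP+FN)):
  fr: TP=21, FP=3+6+5=14, FN=6+2+2=10 → 42/66 = 0.6364
  de: TP=11, FP=6+3+6=15, FN=3+1+2=6 → 22/43 = 0.5116
  es: TP=11, FP=2+1+3=6, FN=6+3+4=13 → 22/41 = 0.5366
  it: TP=7, FP=2+2+4=8, FN=5+6+3=14 → 14/36 = 0.3889
Macro-F1 score = mean = (0.6364 + 0.5116 + 0.5366 + 0.3889) / 4 = 0.518

0.518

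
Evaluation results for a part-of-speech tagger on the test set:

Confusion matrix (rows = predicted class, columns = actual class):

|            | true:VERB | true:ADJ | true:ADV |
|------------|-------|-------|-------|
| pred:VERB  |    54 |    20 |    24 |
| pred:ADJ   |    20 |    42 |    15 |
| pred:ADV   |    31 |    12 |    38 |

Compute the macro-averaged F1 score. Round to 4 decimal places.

0.5231

Per-class F1 score (2·TP/(2·TP+FP+FN)):
  VERB: TP=54, FP=20+24=44, FN=20+31=51 → 108/203 = 0.53202
  ADJ: TP=42, FP=20+15=35, FN=20+12=32 → 84/151 = 0.55629
  ADV: TP=38, FP=31+12=43, FN=24+15=39 → 76/158 = 0.48101
Macro-F1 score = mean = (0.53202 + 0.55629 + 0.48101) / 3 = 0.5231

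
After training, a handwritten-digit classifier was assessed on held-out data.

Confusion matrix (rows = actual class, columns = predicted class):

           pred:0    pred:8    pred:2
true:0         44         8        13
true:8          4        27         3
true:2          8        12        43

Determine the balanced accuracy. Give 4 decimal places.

Balanced accuracy = mean of per-class recall.
  0: recall = 44/65 = 0.67692
  8: recall = 27/34 = 0.79412
  2: recall = 43/63 = 0.68254
Mean = (0.67692 + 0.79412 + 0.68254) / 3 = 0.7179

0.7179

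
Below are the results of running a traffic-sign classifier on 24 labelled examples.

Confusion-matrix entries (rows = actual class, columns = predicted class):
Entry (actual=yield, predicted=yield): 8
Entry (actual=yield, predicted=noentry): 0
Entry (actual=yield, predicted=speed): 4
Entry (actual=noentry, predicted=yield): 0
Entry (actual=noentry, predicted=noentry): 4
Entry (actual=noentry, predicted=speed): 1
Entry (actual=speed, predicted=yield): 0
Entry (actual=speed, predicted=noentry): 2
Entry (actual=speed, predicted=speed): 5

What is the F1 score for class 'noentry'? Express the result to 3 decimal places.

0.727

Treat 'noentry' as positive and all other classes as negative.
F1 score = 2·TP/(2·TP+FP+FN).
noentry: TP=4, FP=0+2=2, FN=0+1=1 → 8/11 = 0.7273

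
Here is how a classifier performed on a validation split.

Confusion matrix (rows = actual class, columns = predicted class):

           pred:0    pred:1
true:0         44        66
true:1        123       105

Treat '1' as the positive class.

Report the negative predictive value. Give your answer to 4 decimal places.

NPV = TN/(TN+FN) = 44/(44+123) = 0.2635

0.2635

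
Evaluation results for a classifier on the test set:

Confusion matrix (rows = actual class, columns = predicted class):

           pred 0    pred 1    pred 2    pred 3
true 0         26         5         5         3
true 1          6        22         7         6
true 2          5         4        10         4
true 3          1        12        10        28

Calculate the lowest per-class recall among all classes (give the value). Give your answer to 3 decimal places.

0.435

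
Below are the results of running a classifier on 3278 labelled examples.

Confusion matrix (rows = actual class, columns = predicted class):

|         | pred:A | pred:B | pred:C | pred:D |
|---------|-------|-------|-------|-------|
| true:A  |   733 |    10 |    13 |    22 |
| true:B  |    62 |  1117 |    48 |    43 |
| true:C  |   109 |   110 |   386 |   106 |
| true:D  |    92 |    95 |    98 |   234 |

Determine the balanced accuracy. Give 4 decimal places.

0.7039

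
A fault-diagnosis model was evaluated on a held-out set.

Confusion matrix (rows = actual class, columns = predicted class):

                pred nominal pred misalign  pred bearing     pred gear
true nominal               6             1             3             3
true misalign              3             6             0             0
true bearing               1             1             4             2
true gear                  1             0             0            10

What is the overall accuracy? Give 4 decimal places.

Accuracy = trace / total = (6+6+4+10=26) / 41 = 26/41 = 0.6341

0.6341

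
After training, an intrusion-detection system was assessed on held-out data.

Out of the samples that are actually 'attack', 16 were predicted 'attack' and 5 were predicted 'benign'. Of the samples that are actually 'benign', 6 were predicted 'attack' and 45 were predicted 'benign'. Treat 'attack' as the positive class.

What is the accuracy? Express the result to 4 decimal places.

0.8472

Accuracy = (TP+TN)/N = (16+45)/72 = 0.8472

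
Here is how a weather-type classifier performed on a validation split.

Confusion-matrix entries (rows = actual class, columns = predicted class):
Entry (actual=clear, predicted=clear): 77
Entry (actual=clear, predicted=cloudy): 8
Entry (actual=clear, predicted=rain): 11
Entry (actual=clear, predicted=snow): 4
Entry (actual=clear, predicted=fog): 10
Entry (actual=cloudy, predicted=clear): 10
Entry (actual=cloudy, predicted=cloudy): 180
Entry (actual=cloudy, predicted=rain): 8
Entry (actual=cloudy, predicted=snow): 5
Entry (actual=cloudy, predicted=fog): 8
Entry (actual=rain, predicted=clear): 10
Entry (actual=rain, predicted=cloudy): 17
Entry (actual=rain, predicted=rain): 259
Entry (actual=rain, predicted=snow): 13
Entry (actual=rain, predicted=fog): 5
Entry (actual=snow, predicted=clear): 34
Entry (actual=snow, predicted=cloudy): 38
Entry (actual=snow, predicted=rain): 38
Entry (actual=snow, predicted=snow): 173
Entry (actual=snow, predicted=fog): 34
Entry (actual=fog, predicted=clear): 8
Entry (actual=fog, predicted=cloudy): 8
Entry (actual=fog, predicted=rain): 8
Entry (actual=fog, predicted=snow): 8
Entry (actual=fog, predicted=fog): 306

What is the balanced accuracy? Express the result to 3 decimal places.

0.771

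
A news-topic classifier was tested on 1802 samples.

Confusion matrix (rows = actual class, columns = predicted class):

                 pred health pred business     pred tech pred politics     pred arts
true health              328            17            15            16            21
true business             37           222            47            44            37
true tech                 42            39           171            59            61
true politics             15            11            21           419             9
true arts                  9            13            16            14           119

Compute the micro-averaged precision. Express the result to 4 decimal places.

0.6987

Micro-averaging pools counts across classes: ΣTP=1259, ΣFP=543, ΣFN=543.
Micro-precision = TP/(TP+FP) on pooled counts = 0.6987 (equals overall accuracy in single-label multiclass).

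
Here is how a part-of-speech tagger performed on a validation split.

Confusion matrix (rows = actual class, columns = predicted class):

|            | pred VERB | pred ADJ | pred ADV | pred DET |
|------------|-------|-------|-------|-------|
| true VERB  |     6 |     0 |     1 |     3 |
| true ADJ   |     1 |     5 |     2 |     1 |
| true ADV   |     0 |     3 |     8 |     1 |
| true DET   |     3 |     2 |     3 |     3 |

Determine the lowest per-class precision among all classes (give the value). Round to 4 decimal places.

Per-class precision (TP/(TP+FP)):
  VERB: TP=6, FP=1+0+3=4 → 6/10 = 0.60000
  ADJ: TP=5, FP=0+3+2=5 → 5/10 = 0.50000
  ADV: TP=8, FP=1+2+3=6 → 8/14 = 0.57143
  DET: TP=3, FP=3+1+1=5 → 3/8 = 0.37500
Lowest is class 'DET' with precision = 0.3750.

0.3750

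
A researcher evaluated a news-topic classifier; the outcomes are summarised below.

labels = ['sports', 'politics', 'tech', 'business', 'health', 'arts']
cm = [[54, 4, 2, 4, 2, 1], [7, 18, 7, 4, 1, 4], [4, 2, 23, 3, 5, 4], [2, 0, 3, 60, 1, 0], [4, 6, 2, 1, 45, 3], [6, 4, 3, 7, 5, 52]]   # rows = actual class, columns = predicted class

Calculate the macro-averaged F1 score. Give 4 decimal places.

0.6855

Per-class F1 score (2·TP/(2·TP+FP+FN)):
  sports: TP=54, FP=7+4+2+4+6=23, FN=4+2+4+2+1=13 → 108/144 = 0.75000
  politics: TP=18, FP=4+2+0+6+4=16, FN=7+7+4+1+4=23 → 36/75 = 0.48000
  tech: TP=23, FP=2+7+3+2+3=17, FN=4+2+3+5+4=18 → 46/81 = 0.56790
  business: TP=60, FP=4+4+3+1+7=19, FN=2+0+3+1+0=6 → 120/145 = 0.82759
  health: TP=45, FP=2+1+5+1+5=14, FN=4+6+2+1+3=16 → 90/120 = 0.75000
  arts: TP=52, FP=1+4+4+0+3=12, FN=6+4+3+7+5=25 → 104/141 = 0.73759
Macro-F1 score = mean = (0.75000 + 0.48000 + 0.56790 + 0.82759 + 0.75000 + 0.73759) / 6 = 0.6855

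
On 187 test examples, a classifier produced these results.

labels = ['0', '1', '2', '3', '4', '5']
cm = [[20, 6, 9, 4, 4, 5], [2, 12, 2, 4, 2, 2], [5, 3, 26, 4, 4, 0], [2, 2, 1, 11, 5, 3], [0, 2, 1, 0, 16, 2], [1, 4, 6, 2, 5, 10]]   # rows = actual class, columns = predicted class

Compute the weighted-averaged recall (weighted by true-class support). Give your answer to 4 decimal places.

Per-class recall (TP/(TP+FN)):
  0: TP=20, FN=6+9+4+4+5=28 → 20/48 = 0.41667
  1: TP=12, FN=2+2+4+2+2=12 → 12/24 = 0.50000
  2: TP=26, FN=5+3+4+4+0=16 → 26/42 = 0.61905
  3: TP=11, FN=2+2+1+5+3=13 → 11/24 = 0.45833
  4: TP=16, FN=0+2+1+0+2=5 → 16/21 = 0.76190
  5: TP=10, FN=1+4+6+2+5=18 → 10/28 = 0.35714
Weighted-recall = Σ (supportᵢ/N)·recallᵢ with N=187: (48/187)·0.41667 + (24/187)·0.50000 + (42/187)·0.61905 + (24/187)·0.45833 + (21/187)·0.76190 + (28/187)·0.35714 = 0.5080

0.5080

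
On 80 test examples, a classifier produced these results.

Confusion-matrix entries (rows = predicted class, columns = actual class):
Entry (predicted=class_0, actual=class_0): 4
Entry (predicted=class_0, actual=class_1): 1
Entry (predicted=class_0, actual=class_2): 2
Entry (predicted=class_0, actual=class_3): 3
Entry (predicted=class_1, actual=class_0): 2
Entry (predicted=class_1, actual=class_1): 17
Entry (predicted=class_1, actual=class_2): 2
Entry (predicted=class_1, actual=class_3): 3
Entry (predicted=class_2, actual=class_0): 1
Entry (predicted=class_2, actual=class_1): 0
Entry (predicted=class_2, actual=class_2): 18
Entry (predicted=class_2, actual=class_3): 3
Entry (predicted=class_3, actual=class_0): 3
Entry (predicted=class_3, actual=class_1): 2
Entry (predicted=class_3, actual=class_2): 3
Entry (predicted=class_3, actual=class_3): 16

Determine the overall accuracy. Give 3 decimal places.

0.688

Accuracy = trace / total = (4+17+18+16=55) / 80 = 55/80 = 0.688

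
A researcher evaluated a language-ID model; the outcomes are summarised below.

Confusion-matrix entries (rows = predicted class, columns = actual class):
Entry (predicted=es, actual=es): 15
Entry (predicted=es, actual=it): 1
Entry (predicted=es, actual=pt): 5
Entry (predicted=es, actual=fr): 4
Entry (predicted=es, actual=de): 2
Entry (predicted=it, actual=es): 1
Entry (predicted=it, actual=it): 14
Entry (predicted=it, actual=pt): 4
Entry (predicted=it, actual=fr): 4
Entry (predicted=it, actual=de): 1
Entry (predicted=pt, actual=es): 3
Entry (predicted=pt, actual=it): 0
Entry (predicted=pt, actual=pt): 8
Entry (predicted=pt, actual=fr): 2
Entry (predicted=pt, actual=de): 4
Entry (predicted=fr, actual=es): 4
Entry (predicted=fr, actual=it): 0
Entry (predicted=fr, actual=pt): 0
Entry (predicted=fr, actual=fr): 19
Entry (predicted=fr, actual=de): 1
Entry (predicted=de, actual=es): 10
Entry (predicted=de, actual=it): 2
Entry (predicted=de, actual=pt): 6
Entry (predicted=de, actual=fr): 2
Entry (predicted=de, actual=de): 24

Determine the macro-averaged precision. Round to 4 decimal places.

Per-class precision (TP/(TP+FP)):
  es: TP=15, FP=1+5+4+2=12 → 15/27 = 0.55556
  it: TP=14, FP=1+4+4+1=10 → 14/24 = 0.58333
  pt: TP=8, FP=3+0+2+4=9 → 8/17 = 0.47059
  fr: TP=19, FP=4+0+0+1=5 → 19/24 = 0.79167
  de: TP=24, FP=10+2+6+2=20 → 24/44 = 0.54545
Macro-precision = mean = (0.55556 + 0.58333 + 0.47059 + 0.79167 + 0.54545) / 5 = 0.5893

0.5893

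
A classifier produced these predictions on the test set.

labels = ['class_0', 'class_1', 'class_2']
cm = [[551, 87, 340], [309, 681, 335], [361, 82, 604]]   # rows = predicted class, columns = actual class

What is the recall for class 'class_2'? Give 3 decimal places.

Treat 'class_2' as positive and all other classes as negative.
recall = TP/(TP+FN).
class_2: TP=604, FN=340+335=675 → 604/1279 = 0.4722

0.472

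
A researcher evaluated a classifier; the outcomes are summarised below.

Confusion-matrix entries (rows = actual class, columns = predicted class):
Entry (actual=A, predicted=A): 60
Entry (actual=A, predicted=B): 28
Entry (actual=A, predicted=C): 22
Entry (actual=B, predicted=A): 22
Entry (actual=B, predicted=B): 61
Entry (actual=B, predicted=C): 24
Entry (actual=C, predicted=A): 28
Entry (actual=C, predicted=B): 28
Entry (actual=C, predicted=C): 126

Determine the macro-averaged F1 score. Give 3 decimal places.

Per-class F1 score (2·TP/(2·TP+FP+FN)):
  A: TP=60, FP=22+28=50, FN=28+22=50 → 120/220 = 0.5455
  B: TP=61, FP=28+28=56, FN=22+24=46 → 122/224 = 0.5446
  C: TP=126, FP=22+24=46, FN=28+28=56 → 252/354 = 0.7119
Macro-F1 score = mean = (0.5455 + 0.5446 + 0.7119) / 3 = 0.601

0.601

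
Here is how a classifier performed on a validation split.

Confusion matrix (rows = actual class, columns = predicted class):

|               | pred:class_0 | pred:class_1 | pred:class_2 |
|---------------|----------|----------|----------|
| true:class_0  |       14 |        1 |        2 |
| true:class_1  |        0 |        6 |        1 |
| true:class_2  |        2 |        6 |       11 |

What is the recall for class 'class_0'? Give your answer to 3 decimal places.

recall = TP/(TP+FN).
class_0: TP=14, FN=1+2=3 → 14/17 = 0.8235

0.824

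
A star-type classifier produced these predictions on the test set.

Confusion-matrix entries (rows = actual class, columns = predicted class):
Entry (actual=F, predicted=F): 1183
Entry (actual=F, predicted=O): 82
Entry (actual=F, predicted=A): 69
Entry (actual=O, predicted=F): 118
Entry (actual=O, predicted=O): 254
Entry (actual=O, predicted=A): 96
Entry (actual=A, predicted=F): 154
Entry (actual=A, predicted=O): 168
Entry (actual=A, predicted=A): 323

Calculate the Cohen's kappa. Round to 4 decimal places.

Observed agreement pₒ = trace/N = 1760/2447 = 0.71925
Expected agreement pₑ = Σ (rowᵢ·colᵢ)/N² = (1334·1455 + 468·504 + 645·488)/2447² = 0.41611
κ = (pₒ − pₑ)/(1 − pₑ) = (0.71925 − 0.41611)/(1 − 0.41611) = 0.5192

0.5192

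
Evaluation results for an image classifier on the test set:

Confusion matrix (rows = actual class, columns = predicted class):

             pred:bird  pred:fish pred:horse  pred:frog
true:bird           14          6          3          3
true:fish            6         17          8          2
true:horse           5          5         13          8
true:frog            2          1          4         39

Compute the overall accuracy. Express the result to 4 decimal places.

0.6103

Accuracy = trace / total = (14+17+13+39=83) / 136 = 83/136 = 0.6103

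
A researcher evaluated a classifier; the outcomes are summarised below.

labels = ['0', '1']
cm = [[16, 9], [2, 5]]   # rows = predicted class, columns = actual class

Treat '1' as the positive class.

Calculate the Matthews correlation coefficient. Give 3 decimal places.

MCC = (TP·TN − FP·FN) / √((TP+FP)(TP+FN)(TN+FP)(TN+FN))
Numerator = 5·16 − 2·9 = 62
Denominator = √(7·14·18·25) = √44100 = 210.0000
MCC = 62 / 210.0000 = 0.295

0.295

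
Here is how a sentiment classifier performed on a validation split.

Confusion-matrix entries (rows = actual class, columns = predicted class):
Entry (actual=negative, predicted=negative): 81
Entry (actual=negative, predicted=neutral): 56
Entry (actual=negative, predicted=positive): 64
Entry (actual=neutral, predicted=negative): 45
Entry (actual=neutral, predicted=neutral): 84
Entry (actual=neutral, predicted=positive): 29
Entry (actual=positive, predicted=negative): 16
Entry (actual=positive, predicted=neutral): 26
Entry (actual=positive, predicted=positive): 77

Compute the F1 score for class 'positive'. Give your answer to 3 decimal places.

0.533

Treat 'positive' as positive and all other classes as negative.
F1 score = 2·TP/(2·TP+FP+FN).
positive: TP=77, FP=64+29=93, FN=16+26=42 → 154/289 = 0.5329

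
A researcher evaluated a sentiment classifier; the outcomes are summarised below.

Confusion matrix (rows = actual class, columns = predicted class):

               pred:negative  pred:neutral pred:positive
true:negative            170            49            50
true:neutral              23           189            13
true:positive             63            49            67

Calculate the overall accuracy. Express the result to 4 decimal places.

Accuracy = trace / total = (170+189+67=426) / 673 = 426/673 = 0.6330

0.6330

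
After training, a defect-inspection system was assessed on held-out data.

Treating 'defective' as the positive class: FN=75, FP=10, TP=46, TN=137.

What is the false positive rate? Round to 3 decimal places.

0.068

FPR = FP/(FP+TN) = 10/(10+137) = 0.068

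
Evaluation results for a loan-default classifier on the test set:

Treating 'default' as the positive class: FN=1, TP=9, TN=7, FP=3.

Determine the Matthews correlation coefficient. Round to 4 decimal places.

MCC = (TP·TN − FP·FN) / √((TP+FP)(TP+FN)(TN+FP)(TN+FN))
Numerator = 9·7 − 3·1 = 60
Denominator = √(12·10·10·8) = √9600 = 97.9796
MCC = 60 / 97.9796 = 0.6124

0.6124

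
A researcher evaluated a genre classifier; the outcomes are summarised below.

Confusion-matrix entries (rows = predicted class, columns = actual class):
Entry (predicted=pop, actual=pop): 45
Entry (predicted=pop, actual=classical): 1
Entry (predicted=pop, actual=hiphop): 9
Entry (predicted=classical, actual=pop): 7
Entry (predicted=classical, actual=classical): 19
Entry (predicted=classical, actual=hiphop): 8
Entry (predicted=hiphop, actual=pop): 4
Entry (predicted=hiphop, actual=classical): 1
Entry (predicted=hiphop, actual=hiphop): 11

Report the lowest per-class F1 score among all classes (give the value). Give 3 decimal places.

0.500

Per-class F1 score (2·TP/(2·TP+FP+FN)):
  pop: TP=45, FP=1+9=10, FN=7+4=11 → 90/111 = 0.8108
  classical: TP=19, FP=7+8=15, FN=1+1=2 → 38/55 = 0.6909
  hiphop: TP=11, FP=4+1=5, FN=9+8=17 → 22/44 = 0.5000
Lowest is class 'hiphop' with F1 score = 0.500.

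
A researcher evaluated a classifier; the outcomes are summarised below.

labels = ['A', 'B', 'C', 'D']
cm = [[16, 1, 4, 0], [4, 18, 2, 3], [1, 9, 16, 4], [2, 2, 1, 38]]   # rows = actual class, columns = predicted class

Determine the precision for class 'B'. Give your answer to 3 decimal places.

One-vs-rest for 'B': TP = diagonal; FP = other classes predicted 'B'; FN = 'B' predicted as other.
precision = TP/(TP+FP).
B: TP=18, FP=1+9+2=12 → 18/30 = 0.6000

0.600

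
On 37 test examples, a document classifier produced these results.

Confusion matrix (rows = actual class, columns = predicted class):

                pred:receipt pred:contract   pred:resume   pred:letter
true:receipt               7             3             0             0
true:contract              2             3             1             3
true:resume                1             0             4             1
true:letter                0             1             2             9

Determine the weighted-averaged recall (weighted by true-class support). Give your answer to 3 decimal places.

0.622

Per-class recall (TP/(TP+FN)):
  receipt: TP=7, FN=3+0+0=3 → 7/10 = 0.7000
  contract: TP=3, FN=2+1+3=6 → 3/9 = 0.3333
  resume: TP=4, FN=1+0+1=2 → 4/6 = 0.6667
  letter: TP=9, FN=0+1+2=3 → 9/12 = 0.7500
Weighted-recall = Σ (supportᵢ/N)·recallᵢ with N=37: (10/37)·0.7000 + (9/37)·0.3333 + (6/37)·0.6667 + (12/37)·0.7500 = 0.622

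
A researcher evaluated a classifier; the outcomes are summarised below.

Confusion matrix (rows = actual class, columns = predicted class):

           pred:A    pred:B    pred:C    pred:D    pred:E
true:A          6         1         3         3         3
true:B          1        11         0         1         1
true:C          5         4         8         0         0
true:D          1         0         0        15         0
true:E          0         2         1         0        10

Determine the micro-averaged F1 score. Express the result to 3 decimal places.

0.658

Micro-averaging pools counts across classes: ΣTP=50, ΣFP=26, ΣFN=26.
Micro-F1 score = 2·TP/(2·TP+FP+FN) on pooled counts = 0.658 (equals overall accuracy in single-label multiclass).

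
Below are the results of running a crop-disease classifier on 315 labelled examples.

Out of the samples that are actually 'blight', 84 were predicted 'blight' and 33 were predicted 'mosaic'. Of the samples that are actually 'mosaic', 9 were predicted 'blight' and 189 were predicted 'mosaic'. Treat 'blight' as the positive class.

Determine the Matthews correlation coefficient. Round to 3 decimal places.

0.712

MCC = (TP·TN − FP·FN) / √((TP+FP)(TP+FN)(TN+FP)(TN+FN))
Numerator = 84·189 − 9·33 = 15579
Denominator = √(93·117·198·222) = √478285236 = 21869.7333
MCC = 15579 / 21869.7333 = 0.712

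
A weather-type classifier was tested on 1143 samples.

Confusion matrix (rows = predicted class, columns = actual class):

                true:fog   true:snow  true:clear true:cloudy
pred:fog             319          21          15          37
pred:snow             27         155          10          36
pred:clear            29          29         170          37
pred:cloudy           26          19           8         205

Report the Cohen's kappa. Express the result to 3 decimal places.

Observed agreement pₒ = trace/N = 849/1143 = 0.7428
Expected agreement pₑ = Σ (rowᵢ·colᵢ)/N² = (401·392 + 224·228 + 203·265 + 315·258)/1143² = 0.2628
κ = (pₒ − pₑ)/(1 − pₑ) = (0.7428 − 0.2628)/(1 − 0.2628) = 0.651

0.651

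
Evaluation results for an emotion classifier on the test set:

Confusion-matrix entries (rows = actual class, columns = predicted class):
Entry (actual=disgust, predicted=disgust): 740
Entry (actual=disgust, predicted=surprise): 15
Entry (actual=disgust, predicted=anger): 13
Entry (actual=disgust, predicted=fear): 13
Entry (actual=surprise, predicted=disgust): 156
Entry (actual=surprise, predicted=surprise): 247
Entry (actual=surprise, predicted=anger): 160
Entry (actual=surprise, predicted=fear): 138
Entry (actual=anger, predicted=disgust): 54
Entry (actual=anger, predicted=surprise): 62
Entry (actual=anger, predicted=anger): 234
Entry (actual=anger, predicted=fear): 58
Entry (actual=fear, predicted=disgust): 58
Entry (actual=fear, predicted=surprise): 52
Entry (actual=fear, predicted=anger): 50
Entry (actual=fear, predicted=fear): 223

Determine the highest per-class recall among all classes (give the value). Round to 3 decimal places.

0.948

Per-class recall (TP/(TP+FN)):
  disgust: TP=740, FN=15+13+13=41 → 740/781 = 0.9475
  surprise: TP=247, FN=156+160+138=454 → 247/701 = 0.3524
  anger: TP=234, FN=54+62+58=174 → 234/408 = 0.5735
  fear: TP=223, FN=58+52+50=160 → 223/383 = 0.5822
Highest is class 'disgust' with recall = 0.948.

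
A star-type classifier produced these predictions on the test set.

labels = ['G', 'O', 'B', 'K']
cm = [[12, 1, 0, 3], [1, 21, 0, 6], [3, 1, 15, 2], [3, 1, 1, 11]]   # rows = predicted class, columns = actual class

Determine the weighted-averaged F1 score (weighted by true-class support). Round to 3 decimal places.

Per-class F1 score (2·TP/(2·TP+FP+FN)):
  G: TP=12, FP=1+0+3=4, FN=1+3+3=7 → 24/35 = 0.6857
  O: TP=21, FP=1+0+6=7, FN=1+1+1=3 → 42/52 = 0.8077
  B: TP=15, FP=3+1+2=6, FN=0+0+1=1 → 30/37 = 0.8108
  K: TP=11, FP=3+1+1=5, FN=3+6+2=11 → 22/38 = 0.5789
Weighted-F1 score = Σ (supportᵢ/N)·F1 scoreᵢ with N=81: (19/81)·0.6857 + (24/81)·0.8077 + (16/81)·0.8108 + (22/81)·0.5789 = 0.718

0.718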